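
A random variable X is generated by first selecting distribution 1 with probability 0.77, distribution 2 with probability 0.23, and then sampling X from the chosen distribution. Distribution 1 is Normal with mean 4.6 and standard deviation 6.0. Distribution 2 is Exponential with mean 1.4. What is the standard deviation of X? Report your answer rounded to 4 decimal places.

Per component, 1: μ=4.6, E[X²]=57.16; 2: μ=1.4, E[X²]=3.92.
E[X] = 0.77·4.6 + 0.23·1.4 = 3.864.
E[X²] = 0.77·57.16 + 0.23·3.92 = 44.9148.
Var(X) = E[X²] − (E[X])² = 44.9148 − 14.9305 = 29.9843.
SD(X) = √29.9843 = 5.47579.

5.4758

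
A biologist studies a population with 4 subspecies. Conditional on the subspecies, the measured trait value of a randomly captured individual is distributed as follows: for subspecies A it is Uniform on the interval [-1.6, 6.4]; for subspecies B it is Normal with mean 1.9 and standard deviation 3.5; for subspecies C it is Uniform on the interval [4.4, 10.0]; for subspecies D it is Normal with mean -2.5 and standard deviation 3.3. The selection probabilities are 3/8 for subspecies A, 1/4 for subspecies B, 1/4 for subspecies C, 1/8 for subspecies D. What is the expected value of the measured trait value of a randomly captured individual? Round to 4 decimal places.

2.8625

Component means — A: 2.4; B: 1.9; C: 7.2; D: -2.5.
E[X] = 0.375·2.4 + 0.25·1.9 + 0.25·7.2 + 0.125·-2.5 = 2.8625.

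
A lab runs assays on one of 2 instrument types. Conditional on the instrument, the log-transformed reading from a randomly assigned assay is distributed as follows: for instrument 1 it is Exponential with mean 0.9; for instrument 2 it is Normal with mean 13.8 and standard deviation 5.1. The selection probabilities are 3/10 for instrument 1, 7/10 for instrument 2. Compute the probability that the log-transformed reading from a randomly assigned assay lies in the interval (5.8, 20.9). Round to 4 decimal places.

0.6023

Conditional on each instrument, P(5.8 < X < 20.9): 1: 0.00158933; 2: 0.859695.
By total probability, P(5.8 < X < 20.9) = 0.3·0.00158933 + 0.7·0.859695 = 0.602263.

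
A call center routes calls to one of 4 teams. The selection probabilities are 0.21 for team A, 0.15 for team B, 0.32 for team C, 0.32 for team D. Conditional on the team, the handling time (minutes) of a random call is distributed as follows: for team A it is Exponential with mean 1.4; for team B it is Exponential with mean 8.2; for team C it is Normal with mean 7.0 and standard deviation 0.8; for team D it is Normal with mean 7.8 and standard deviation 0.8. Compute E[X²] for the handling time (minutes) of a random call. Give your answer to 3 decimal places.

For each component E[X²] = Var + (mean)², giving A: 3.92; B: 134.48; C: 49.64; D: 61.48.
Overall E[X²] = 0.21·3.92 + 0.15·134.48 + 0.32·49.64 + 0.32·61.48 = 56.5536.

56.554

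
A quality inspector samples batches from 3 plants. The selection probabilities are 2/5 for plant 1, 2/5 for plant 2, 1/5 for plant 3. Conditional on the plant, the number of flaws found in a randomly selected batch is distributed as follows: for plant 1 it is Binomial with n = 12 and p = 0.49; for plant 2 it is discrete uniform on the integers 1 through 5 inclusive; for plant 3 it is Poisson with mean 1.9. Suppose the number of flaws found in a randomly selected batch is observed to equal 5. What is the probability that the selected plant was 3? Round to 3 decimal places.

0.037

Likelihoods P(X=5 | ·): 1: 0.200769; 2: 0.2; 3: 0.0308622.
Posterior ∝ prior × likelihood. Numerator for 3: 0.2·0.0308622 = 0.00617245.
Normalizing constant: 0.4·0.200769 + 0.4·0.2 + 0.2·0.0308622 = 0.16648.
P(3 | observation) = 0.00617245 / 0.16648 = 0.0370762.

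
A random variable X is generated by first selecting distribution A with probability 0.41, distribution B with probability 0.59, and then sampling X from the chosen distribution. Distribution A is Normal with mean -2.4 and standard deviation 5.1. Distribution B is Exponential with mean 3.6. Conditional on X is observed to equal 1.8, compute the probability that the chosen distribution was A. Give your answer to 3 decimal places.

Likelihoods f(1.8 | ·): A: 0.0557276; B: 0.168481.
Posterior ∝ prior × likelihood. Numerator for A: 0.41·0.0557276 = 0.0228483.
Normalizing constant: 0.41·0.0557276 + 0.59·0.168481 = 0.122252.
P(A | observation) = 0.0228483 / 0.122252 = 0.186895.

0.187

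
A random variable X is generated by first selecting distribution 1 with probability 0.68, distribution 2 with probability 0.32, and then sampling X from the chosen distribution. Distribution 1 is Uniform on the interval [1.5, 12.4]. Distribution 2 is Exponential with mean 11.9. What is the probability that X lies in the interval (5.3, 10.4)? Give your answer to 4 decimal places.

0.3896

Conditional on each component, P(5.3 < X < 10.4): 1: 0.46789; 2: 0.223282.
By total probability, P(5.3 < X < 10.4) = 0.68·0.46789 + 0.32·0.223282 = 0.389615.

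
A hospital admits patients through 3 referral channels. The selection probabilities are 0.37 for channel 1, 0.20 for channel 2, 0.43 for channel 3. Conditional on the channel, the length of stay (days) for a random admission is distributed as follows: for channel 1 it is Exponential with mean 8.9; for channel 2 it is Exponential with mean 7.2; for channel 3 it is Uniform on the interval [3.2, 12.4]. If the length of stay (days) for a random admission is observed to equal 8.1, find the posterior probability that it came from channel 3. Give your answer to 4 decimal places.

Likelihoods f(8.1 | ·): 1: 0.0452224; 2: 0.0450906; 3: 0.108696.
Posterior ∝ prior × likelihood. Numerator for 3: 0.43·0.108696 = 0.0467391.
Normalizing constant: 0.37·0.0452224 + 0.2·0.0450906 + 0.43·0.108696 = 0.0724895.
P(3 | observation) = 0.0467391 / 0.0724895 = 0.644771.

0.6448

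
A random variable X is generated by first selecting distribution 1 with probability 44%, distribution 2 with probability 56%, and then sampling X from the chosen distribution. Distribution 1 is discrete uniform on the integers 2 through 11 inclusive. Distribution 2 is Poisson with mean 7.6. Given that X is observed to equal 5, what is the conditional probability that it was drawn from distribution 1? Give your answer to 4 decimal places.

0.4263

Likelihoods P(X=5 | ·): 1: 0.1; 2: 0.105742.
Posterior ∝ prior × likelihood. Numerator for 1: 0.44·0.1 = 0.044.
Normalizing constant: 0.44·0.1 + 0.56·0.105742 = 0.103216.
P(1 | observation) = 0.044 / 0.103216 = 0.426292.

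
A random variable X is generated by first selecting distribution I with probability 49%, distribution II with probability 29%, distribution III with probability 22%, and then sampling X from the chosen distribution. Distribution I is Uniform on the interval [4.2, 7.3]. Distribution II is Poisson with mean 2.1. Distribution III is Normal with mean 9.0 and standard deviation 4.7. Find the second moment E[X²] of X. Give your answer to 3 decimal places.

For each component E[X²] = Var + (mean)², giving I: 33.8633; II: 6.51; III: 103.09.
Overall E[X²] = 0.49·33.8633 + 0.29·6.51 + 0.22·103.09 = 41.1607.

41.161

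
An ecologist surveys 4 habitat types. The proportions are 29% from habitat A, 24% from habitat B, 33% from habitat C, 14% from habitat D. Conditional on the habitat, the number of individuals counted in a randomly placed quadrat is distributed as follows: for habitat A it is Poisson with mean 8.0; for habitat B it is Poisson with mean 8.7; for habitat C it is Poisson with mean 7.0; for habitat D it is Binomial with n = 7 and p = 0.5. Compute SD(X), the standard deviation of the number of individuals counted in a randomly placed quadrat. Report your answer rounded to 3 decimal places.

Per component, A: μ=8, E[X²]=72; B: μ=8.7, E[X²]=84.39; C: μ=7, E[X²]=56; D: μ=3.5, E[X²]=14.
E[X] = 0.29·8 + 0.24·8.7 + 0.33·7 + 0.14·3.5 = 7.208.
E[X²] = 0.29·72 + 0.24·84.39 + 0.33·56 + 0.14·14 = 61.5736.
Var(X) = E[X²] − (E[X])² = 61.5736 − 51.9553 = 9.61834.
SD(X) = √9.61834 = 3.10134.

3.101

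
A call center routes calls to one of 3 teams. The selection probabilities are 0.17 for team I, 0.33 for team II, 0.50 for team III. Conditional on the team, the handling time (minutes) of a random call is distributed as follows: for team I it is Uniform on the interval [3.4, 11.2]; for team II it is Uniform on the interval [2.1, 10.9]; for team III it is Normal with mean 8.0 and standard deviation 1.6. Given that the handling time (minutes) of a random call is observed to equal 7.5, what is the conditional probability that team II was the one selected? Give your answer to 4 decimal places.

0.2106

Likelihoods f(7.5 | ·): I: 0.128205; II: 0.113636; III: 0.237457.
Posterior ∝ prior × likelihood. Numerator for II: 0.33·0.113636 = 0.0375.
Normalizing constant: 0.17·0.128205 + 0.33·0.113636 + 0.5·0.237457 = 0.178023.
P(II | observation) = 0.0375 / 0.178023 = 0.210647.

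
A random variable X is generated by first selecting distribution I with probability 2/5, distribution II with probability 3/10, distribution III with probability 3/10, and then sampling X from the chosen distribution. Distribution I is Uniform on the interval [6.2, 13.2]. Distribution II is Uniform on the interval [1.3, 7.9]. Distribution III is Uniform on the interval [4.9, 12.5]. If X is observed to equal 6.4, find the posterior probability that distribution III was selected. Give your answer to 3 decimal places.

0.278

Likelihoods f(6.4 | ·): I: 0.142857; II: 0.151515; III: 0.131579.
Posterior ∝ prior × likelihood. Numerator for III: 0.3·0.131579 = 0.0394737.
Normalizing constant: 0.4·0.142857 + 0.3·0.151515 + 0.3·0.131579 = 0.142071.
P(III | observation) = 0.0394737 / 0.142071 = 0.277845.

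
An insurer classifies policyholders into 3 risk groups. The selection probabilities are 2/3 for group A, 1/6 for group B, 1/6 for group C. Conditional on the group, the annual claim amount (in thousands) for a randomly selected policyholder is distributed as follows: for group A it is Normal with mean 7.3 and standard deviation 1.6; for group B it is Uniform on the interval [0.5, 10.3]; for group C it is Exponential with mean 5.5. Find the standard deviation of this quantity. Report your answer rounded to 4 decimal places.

2.9738

Per component, A: μ=7.3, E[X²]=55.85; B: μ=5.4, E[X²]=37.1633; C: μ=5.5, E[X²]=60.5.
E[X] = 0.666667·7.3 + 0.166667·5.4 + 0.166667·5.5 = 6.68333.
E[X²] = 0.666667·55.85 + 0.166667·37.1633 + 0.166667·60.5 = 53.5106.
Var(X) = E[X²] − (E[X])² = 53.5106 − 44.6669 = 8.84361.
SD(X) = √8.84361 = 2.97382.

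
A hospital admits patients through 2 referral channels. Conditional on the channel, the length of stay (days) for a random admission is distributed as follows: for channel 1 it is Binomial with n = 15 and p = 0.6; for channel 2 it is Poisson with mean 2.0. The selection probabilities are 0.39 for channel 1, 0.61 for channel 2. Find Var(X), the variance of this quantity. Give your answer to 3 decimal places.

Per component, 1: μ=9, E[X²]=84.6; 2: μ=2, E[X²]=6.
E[X] = 0.39·9 + 0.61·2 = 4.73.
E[X²] = 0.39·84.6 + 0.61·6 = 36.654.
Var(X) = E[X²] − (E[X])² = 36.654 − 22.3729 = 14.2811.

14.281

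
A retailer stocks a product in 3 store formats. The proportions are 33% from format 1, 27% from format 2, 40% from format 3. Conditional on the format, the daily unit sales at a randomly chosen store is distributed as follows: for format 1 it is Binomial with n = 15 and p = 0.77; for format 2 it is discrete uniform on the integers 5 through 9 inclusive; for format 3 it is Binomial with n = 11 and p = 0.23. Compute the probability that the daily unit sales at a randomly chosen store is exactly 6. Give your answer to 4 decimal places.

0.0620

Conditional on each format, P(X = 6): 1: 0.00187888; 2: 0.2; 3: 0.0185124.
By total probability, P(X = 6) = 0.33·0.00187888 + 0.27·0.2 + 0.4·0.0185124 = 0.062025.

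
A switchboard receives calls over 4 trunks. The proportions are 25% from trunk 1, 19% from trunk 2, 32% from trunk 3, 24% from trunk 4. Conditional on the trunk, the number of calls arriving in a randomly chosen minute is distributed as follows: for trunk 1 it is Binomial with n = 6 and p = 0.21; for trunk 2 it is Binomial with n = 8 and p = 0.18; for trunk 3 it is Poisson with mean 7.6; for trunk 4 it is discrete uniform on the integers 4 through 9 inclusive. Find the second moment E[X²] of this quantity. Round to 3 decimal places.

For each component E[X²] = Var + (mean)², giving 1: 2.583; 2: 3.2544; 3: 65.36; 4: 45.1667.
Overall E[X²] = 0.25·2.583 + 0.19·3.2544 + 0.32·65.36 + 0.24·45.1667 = 33.0193.

33.019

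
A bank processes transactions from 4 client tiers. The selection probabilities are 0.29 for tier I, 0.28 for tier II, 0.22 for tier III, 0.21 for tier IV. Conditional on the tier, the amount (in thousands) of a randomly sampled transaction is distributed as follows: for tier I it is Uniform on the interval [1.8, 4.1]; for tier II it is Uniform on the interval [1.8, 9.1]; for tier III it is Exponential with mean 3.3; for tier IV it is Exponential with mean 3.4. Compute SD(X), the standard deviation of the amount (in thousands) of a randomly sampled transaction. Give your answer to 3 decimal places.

Per component, I: μ=2.95, E[X²]=9.14333; II: μ=5.45, E[X²]=34.1433; III: μ=3.3, E[X²]=21.78; IV: μ=3.4, E[X²]=23.12.
E[X] = 0.29·2.95 + 0.28·5.45 + 0.22·3.3 + 0.21·3.4 = 3.8215.
E[X²] = 0.29·9.14333 + 0.28·34.1433 + 0.22·21.78 + 0.21·23.12 = 21.8585.
Var(X) = E[X²] − (E[X])² = 21.8585 − 14.6039 = 7.25464.
SD(X) = √7.25464 = 2.69344.

2.693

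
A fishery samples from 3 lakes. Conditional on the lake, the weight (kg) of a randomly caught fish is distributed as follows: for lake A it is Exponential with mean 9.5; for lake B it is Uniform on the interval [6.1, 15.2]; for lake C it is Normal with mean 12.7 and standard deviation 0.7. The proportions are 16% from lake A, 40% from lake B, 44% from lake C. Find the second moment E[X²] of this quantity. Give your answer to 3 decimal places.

For each component E[X²] = Var + (mean)², giving A: 180.5; B: 120.323; C: 161.78.
Overall E[X²] = 0.16·180.5 + 0.4·120.323 + 0.44·161.78 = 148.193.

148.193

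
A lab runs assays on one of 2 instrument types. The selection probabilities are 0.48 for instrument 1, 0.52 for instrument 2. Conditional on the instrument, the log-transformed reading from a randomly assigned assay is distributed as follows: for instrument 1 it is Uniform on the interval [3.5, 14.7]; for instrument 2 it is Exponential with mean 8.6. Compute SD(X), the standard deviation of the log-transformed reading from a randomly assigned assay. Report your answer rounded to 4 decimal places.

Per component, 1: μ=9.1, E[X²]=93.2633; 2: μ=8.6, E[X²]=147.92.
E[X] = 0.48·9.1 + 0.52·8.6 = 8.84.
E[X²] = 0.48·93.2633 + 0.52·147.92 = 121.685.
Var(X) = E[X²] − (E[X])² = 121.685 − 78.1456 = 43.5392.
SD(X) = √43.5392 = 6.59842.

6.5984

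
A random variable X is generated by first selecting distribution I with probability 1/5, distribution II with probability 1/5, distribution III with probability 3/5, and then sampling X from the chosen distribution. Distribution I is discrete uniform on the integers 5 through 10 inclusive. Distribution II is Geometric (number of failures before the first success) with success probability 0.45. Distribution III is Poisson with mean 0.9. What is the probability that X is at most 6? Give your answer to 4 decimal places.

0.8636

Conditional on each component, P(X ≤ 6): I: 0.333333; II: 0.984776; III: 0.999957.
By total probability, P(X ≤ 6) = 0.2·0.333333 + 0.2·0.984776 + 0.6·0.999957 = 0.863596.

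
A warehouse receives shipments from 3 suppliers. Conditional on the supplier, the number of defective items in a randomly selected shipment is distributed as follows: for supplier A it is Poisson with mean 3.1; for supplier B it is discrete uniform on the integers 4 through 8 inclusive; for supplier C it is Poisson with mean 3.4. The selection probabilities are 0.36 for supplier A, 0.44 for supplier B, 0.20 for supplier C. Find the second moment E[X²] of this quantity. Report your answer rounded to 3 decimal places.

24.288

For each component E[X²] = Var + (mean)², giving A: 12.71; B: 38; C: 14.96.
Overall E[X²] = 0.36·12.71 + 0.44·38 + 0.2·14.96 = 24.2876.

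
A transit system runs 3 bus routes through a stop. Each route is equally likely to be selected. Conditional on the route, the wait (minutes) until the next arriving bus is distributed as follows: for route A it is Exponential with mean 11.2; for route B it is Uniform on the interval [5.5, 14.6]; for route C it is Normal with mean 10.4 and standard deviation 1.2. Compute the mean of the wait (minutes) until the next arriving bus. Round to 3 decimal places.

10.550

Component means — A: 11.2; B: 10.05; C: 10.4.
E[X] = 0.333333·11.2 + 0.333333·10.05 + 0.333333·10.4 = 10.55.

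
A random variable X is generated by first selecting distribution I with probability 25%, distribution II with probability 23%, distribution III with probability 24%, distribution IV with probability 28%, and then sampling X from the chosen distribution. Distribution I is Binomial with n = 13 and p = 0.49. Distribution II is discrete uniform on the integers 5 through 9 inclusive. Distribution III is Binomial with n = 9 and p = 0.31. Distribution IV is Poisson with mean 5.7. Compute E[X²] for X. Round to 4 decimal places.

35.7098

For each component E[X²] = Var + (mean)², giving I: 43.8256; II: 51; III: 9.7092; IV: 38.19.
Overall E[X²] = 0.25·43.8256 + 0.23·51 + 0.24·9.7092 + 0.28·38.19 = 35.7098.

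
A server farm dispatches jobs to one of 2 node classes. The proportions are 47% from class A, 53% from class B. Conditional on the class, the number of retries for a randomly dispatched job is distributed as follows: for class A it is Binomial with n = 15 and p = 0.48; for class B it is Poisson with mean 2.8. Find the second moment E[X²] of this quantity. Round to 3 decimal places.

For each component E[X²] = Var + (mean)², giving A: 55.584; B: 10.64.
Overall E[X²] = 0.47·55.584 + 0.53·10.64 = 31.7637.

31.764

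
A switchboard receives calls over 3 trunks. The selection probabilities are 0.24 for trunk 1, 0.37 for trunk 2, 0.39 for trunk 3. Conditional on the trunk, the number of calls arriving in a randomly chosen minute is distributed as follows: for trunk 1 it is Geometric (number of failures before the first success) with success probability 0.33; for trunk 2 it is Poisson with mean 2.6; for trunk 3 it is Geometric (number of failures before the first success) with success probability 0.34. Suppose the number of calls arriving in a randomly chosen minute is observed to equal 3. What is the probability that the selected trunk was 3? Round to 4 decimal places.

0.2676

Likelihoods P(X=3 | ·): 1: 0.0992518; 2: 0.217572; 3: 0.0977486.
Posterior ∝ prior × likelihood. Numerator for 3: 0.39·0.0977486 = 0.038122.
Normalizing constant: 0.24·0.0992518 + 0.37·0.217572 + 0.39·0.0977486 = 0.142444.
P(3 | observation) = 0.038122 / 0.142444 = 0.267628.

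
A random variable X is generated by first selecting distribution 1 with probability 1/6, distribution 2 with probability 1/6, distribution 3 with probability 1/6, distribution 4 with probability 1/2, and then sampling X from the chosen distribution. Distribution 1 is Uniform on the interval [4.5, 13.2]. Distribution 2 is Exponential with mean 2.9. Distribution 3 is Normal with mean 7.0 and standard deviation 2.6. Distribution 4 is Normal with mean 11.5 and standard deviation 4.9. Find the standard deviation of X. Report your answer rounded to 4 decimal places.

Per component, 1: μ=8.85, E[X²]=84.63; 2: μ=2.9, E[X²]=16.82; 3: μ=7, E[X²]=55.76; 4: μ=11.5, E[X²]=156.26.
E[X] = 0.166667·8.85 + 0.166667·2.9 + 0.166667·7 + 0.5·11.5 = 8.875.
E[X²] = 0.166667·84.63 + 0.166667·16.82 + 0.166667·55.76 + 0.5·156.26 = 104.332.
Var(X) = E[X²] − (E[X])² = 104.332 − 78.7656 = 25.566.
SD(X) = √25.566 = 5.05629.

5.0563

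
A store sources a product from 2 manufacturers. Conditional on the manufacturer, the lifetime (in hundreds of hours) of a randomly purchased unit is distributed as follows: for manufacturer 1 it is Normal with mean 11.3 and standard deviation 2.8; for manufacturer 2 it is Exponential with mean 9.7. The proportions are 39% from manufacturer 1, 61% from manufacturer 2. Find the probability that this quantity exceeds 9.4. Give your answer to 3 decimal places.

0.524

Conditional on each manufacturer, P(X > 9.4): 1: 0.751295; 2: 0.379435.
By total probability, P(X > 9.4) = 0.39·0.751295 + 0.61·0.379435 = 0.52446.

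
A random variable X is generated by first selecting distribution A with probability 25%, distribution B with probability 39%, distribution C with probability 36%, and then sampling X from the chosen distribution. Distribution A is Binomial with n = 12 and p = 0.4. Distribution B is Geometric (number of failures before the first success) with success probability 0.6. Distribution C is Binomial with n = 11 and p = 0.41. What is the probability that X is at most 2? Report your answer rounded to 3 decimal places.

0.424

Conditional on each component, P(X ≤ 2): A: 0.0834433; B: 0.936; C: 0.106161.
By total probability, P(X ≤ 2) = 0.25·0.0834433 + 0.39·0.936 + 0.36·0.106161 = 0.424119.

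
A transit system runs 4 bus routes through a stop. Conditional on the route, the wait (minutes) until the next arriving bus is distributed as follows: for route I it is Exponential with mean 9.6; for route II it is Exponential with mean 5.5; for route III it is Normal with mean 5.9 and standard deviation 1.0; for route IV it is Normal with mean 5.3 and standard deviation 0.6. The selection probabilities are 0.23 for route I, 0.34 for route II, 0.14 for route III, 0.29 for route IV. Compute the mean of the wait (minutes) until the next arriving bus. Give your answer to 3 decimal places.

6.441

Component means — I: 9.6; II: 5.5; III: 5.9; IV: 5.3.
E[X] = 0.23·9.6 + 0.34·5.5 + 0.14·5.9 + 0.29·5.3 = 6.441.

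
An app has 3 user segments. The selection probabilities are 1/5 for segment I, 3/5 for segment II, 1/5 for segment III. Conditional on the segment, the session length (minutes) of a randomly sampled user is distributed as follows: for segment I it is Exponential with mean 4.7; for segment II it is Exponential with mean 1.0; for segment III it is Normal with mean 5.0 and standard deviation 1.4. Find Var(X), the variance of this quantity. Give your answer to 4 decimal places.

8.9764

Per component, I: μ=4.7, E[X²]=44.18; II: μ=1, E[X²]=2; III: μ=5, E[X²]=26.96.
E[X] = 0.2·4.7 + 0.6·1 + 0.2·5 = 2.54.
E[X²] = 0.2·44.18 + 0.6·2 + 0.2·26.96 = 15.428.
Var(X) = E[X²] − (E[X])² = 15.428 − 6.4516 = 8.9764.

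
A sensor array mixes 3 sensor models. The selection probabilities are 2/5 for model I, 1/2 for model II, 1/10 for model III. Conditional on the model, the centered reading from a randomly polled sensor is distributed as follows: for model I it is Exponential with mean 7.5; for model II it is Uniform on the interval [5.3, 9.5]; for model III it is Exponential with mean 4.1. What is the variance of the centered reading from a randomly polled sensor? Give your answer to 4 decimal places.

25.9249

Per component, I: μ=7.5, E[X²]=112.5; II: μ=7.4, E[X²]=56.23; III: μ=4.1, E[X²]=33.62.
E[X] = 0.4·7.5 + 0.5·7.4 + 0.1·4.1 = 7.11.
E[X²] = 0.4·112.5 + 0.5·56.23 + 0.1·33.62 = 76.477.
Var(X) = E[X²] − (E[X])² = 76.477 − 50.5521 = 25.9249.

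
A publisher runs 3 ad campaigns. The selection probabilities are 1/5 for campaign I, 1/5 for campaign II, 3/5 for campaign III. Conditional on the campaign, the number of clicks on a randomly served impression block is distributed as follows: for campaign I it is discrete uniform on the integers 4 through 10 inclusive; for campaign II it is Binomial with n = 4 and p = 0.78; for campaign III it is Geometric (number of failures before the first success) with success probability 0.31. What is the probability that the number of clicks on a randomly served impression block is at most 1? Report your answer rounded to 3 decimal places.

0.321

Conditional on each campaign, P(X ≤ 1): I: 0; II: 0.0355643; III: 0.5239.
By total probability, P(X ≤ 1) = 0.2·0 + 0.2·0.0355643 + 0.6·0.5239 = 0.321453.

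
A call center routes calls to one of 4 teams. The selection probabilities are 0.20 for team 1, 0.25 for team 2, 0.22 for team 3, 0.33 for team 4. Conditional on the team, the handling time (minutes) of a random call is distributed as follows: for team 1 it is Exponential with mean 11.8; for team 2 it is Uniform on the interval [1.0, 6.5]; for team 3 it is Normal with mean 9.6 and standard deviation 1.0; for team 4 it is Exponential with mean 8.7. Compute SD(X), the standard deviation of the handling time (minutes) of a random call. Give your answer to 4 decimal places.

7.8566

Per component, 1: μ=11.8, E[X²]=278.48; 2: μ=3.75, E[X²]=16.5833; 3: μ=9.6, E[X²]=93.16; 4: μ=8.7, E[X²]=151.38.
E[X] = 0.2·11.8 + 0.25·3.75 + 0.22·9.6 + 0.33·8.7 = 8.2805.
E[X²] = 0.2·278.48 + 0.25·16.5833 + 0.22·93.16 + 0.33·151.38 = 130.292.
Var(X) = E[X²] − (E[X])² = 130.292 − 68.5667 = 61.7258.
SD(X) = √61.7258 = 7.85657.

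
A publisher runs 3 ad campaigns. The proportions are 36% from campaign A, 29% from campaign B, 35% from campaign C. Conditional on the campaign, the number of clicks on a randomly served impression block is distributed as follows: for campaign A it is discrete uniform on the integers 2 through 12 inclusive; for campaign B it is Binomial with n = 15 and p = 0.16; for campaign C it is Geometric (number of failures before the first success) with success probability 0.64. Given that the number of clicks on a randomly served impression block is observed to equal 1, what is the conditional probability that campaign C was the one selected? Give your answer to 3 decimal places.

Likelihoods P(X=1 | ·): A: 0; B: 0.208988; C: 0.2304.
Posterior ∝ prior × likelihood. Numerator for C: 0.35·0.2304 = 0.08064.
Normalizing constant: 0.36·0 + 0.29·0.208988 + 0.35·0.2304 = 0.141247.
P(C | observation) = 0.08064 / 0.141247 = 0.570917.

0.571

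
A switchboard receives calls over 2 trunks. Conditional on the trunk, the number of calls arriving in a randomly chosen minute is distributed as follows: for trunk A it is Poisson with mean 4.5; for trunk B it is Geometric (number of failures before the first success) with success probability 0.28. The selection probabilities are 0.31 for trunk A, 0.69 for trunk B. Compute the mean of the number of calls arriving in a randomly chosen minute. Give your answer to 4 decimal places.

Component means — A: 4.5; B: 2.57143.
E[X] = 0.31·4.5 + 0.69·2.57143 = 3.16929.

3.1693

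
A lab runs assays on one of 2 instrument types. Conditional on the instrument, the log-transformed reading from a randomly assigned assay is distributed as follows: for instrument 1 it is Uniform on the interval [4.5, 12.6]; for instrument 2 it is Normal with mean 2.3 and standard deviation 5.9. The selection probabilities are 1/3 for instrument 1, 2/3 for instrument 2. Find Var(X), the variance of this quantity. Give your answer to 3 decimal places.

33.710

Per component, 1: μ=8.55, E[X²]=78.57; 2: μ=2.3, E[X²]=40.1.
E[X] = 0.333333·8.55 + 0.666667·2.3 = 4.38333.
E[X²] = 0.333333·78.57 + 0.666667·40.1 = 52.9233.
Var(X) = E[X²] − (E[X])² = 52.9233 − 19.2136 = 33.7097.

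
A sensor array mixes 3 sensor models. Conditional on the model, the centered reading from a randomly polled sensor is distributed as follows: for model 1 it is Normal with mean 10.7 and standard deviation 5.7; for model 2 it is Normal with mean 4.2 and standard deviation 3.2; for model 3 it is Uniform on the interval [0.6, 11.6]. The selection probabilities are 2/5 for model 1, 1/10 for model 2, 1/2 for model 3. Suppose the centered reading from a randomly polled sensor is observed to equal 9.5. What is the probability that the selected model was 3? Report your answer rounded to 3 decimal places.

Likelihoods f(9.5 | ·): 1: 0.0684559; 2: 0.0316293; 3: 0.0909091.
Posterior ∝ prior × likelihood. Numerator for 3: 0.5·0.0909091 = 0.0454545.
Normalizing constant: 0.4·0.0684559 + 0.1·0.0316293 + 0.5·0.0909091 = 0.0759998.
P(3 | observation) = 0.0454545 / 0.0759998 = 0.598087.

0.598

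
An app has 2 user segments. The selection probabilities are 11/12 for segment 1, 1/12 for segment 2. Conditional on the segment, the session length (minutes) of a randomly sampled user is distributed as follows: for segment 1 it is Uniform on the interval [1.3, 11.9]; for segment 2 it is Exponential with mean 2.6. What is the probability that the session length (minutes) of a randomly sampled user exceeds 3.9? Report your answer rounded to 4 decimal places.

Conditional on each segment, P(X > 3.9): 1: 0.754717; 2: 0.22313.
By total probability, P(X > 3.9) = 0.916667·0.754717 + 0.0833333·0.22313 = 0.710418.

0.7104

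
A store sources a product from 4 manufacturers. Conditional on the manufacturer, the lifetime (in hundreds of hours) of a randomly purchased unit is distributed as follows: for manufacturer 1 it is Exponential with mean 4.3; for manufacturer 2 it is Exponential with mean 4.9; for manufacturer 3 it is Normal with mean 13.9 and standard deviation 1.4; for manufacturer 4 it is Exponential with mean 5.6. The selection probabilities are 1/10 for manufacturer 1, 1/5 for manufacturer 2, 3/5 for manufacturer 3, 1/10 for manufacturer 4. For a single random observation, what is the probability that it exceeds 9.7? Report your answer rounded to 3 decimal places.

0.655

Conditional on each manufacturer, P(X > 9.7): 1: 0.104788; 2: 0.138126; 3: 0.99865; 4: 0.176905.
By total probability, P(X > 9.7) = 0.1·0.104788 + 0.2·0.138126 + 0.6·0.99865 + 0.1·0.176905 = 0.654984.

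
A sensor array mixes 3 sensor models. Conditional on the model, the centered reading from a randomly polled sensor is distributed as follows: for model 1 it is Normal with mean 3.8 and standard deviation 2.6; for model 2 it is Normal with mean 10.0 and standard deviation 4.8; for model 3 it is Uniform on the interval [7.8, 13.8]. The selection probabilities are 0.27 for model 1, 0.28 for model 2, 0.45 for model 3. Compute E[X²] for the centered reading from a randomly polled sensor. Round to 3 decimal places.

94.013

For each component E[X²] = Var + (mean)², giving 1: 21.2; 2: 123.04; 3: 119.64.
Overall E[X²] = 0.27·21.2 + 0.28·123.04 + 0.45·119.64 = 94.0132.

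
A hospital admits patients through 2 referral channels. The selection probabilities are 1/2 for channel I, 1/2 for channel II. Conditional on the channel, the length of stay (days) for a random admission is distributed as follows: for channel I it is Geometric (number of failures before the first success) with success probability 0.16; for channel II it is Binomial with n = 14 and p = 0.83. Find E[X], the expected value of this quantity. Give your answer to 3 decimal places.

8.435

Component means — I: 5.25; II: 11.62.
E[X] = 0.5·5.25 + 0.5·11.62 = 8.435.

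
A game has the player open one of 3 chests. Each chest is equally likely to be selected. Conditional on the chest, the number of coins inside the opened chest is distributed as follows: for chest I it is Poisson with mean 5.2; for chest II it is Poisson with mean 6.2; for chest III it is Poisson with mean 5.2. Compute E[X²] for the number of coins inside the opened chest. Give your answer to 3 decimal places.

36.373

For each component E[X²] = Var + (mean)², giving I: 32.24; II: 44.64; III: 32.24.
Overall E[X²] = 0.333333·32.24 + 0.333333·44.64 + 0.333333·32.24 = 36.3733.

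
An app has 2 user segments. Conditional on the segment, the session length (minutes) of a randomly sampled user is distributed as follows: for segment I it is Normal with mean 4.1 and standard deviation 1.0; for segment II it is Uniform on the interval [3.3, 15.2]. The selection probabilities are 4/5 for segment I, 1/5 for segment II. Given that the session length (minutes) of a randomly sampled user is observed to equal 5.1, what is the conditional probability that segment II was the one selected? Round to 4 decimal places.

0.0799

Likelihoods f(5.1 | ·): I: 0.241971; II: 0.0840336.
Posterior ∝ prior × likelihood. Numerator for II: 0.2·0.0840336 = 0.0168067.
Normalizing constant: 0.8·0.241971 + 0.2·0.0840336 = 0.210383.
P(II | observation) = 0.0168067 / 0.210383 = 0.0798862.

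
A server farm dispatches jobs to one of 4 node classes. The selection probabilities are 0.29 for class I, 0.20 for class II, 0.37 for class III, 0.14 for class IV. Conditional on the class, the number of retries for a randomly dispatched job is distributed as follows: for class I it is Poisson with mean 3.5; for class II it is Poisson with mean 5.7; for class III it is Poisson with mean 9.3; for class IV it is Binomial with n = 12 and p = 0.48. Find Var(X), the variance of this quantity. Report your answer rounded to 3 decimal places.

11.721

Per component, I: μ=3.5, E[X²]=15.75; II: μ=5.7, E[X²]=38.19; III: μ=9.3, E[X²]=95.79; IV: μ=5.76, E[X²]=36.1728.
E[X] = 0.29·3.5 + 0.2·5.7 + 0.37·9.3 + 0.14·5.76 = 6.4024.
E[X²] = 0.29·15.75 + 0.2·38.19 + 0.37·95.79 + 0.14·36.1728 = 52.712.
Var(X) = E[X²] − (E[X])² = 52.712 − 40.9907 = 11.7213.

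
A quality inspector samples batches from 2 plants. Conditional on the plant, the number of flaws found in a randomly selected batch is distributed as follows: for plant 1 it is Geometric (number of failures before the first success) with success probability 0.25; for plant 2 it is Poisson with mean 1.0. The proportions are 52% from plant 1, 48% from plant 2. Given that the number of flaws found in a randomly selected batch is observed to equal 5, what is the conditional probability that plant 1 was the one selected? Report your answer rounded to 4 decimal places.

Likelihoods P(X=5 | ·): 1: 0.0593262; 2: 0.00306566.
Posterior ∝ prior × likelihood. Numerator for 1: 0.52·0.0593262 = 0.0308496.
Normalizing constant: 0.52·0.0593262 + 0.48·0.00306566 = 0.0323211.
P(1 | observation) = 0.0308496 / 0.0323211 = 0.954472.

0.9545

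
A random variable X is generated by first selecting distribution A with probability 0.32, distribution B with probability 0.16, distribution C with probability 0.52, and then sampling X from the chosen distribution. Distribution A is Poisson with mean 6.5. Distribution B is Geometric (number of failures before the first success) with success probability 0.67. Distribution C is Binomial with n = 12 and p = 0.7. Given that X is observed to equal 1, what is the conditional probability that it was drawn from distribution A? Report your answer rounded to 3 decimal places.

0.081

Likelihoods P(X=1 | ·): A: 0.00977235; B: 0.2211; C: 1.48803e-05.
Posterior ∝ prior × likelihood. Numerator for A: 0.32·0.00977235 = 0.00312715.
Normalizing constant: 0.32·0.00977235 + 0.16·0.2211 + 0.52·1.48803e-05 = 0.0385109.
P(A | observation) = 0.00312715 / 0.0385109 = 0.0812018.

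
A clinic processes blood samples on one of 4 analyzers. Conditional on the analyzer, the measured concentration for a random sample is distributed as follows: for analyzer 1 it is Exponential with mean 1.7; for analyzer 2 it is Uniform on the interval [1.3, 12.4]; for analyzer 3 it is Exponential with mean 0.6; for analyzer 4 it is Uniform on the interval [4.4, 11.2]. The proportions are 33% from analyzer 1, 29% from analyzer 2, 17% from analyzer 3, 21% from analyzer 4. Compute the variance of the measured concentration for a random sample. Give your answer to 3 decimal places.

Per component, 1: μ=1.7, E[X²]=5.78; 2: μ=6.85, E[X²]=57.19; 3: μ=0.6, E[X²]=0.72; 4: μ=7.8, E[X²]=64.6933.
E[X] = 0.33·1.7 + 0.29·6.85 + 0.17·0.6 + 0.21·7.8 = 4.2875.
E[X²] = 0.33·5.78 + 0.29·57.19 + 0.17·0.72 + 0.21·64.6933 = 32.2005.
Var(X) = E[X²] − (E[X])² = 32.2005 − 18.3827 = 13.8178.

13.818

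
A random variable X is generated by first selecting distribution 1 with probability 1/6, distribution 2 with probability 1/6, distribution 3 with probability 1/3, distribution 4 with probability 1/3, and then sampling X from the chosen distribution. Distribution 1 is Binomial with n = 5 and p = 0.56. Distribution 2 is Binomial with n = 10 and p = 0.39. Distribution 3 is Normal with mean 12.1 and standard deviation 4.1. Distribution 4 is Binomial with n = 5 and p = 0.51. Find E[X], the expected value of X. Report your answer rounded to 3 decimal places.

Component means — 1: 2.8; 2: 3.9; 3: 12.1; 4: 2.55.
E[X] = 0.166667·2.8 + 0.166667·3.9 + 0.333333·12.1 + 0.333333·2.55 = 6.

6.000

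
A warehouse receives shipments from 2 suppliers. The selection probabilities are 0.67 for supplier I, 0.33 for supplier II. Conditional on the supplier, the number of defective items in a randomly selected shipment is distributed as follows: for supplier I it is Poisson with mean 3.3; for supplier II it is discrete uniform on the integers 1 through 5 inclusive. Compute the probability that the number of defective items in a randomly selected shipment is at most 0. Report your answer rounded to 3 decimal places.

0.025

Conditional on each supplier, P(X ≤ 0): I: 0.0368832; II: 0.
By total probability, P(X ≤ 0) = 0.67·0.0368832 + 0.33·0 = 0.0247117.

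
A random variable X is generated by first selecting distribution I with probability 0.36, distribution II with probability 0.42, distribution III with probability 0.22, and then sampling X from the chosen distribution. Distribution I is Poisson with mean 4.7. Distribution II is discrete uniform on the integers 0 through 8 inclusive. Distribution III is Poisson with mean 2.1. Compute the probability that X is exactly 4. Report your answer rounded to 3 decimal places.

Conditional on each component, P(X = 4): I: 0.184925; II: 0.111111; III: 0.099231.
By total probability, P(X = 4) = 0.36·0.184925 + 0.42·0.111111 + 0.22·0.099231 = 0.135071.

0.135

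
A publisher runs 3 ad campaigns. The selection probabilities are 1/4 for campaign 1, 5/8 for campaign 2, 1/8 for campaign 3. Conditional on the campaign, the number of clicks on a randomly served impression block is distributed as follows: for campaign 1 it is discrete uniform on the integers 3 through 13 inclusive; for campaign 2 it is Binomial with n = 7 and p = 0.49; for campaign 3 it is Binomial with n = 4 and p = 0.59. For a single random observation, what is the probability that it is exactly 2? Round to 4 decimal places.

0.1526

Conditional on each campaign, P(X = 2): 1: 0; 2: 0.173965; 3: 0.351094.
By total probability, P(X = 2) = 0.25·0 + 0.625·0.173965 + 0.125·0.351094 = 0.152615.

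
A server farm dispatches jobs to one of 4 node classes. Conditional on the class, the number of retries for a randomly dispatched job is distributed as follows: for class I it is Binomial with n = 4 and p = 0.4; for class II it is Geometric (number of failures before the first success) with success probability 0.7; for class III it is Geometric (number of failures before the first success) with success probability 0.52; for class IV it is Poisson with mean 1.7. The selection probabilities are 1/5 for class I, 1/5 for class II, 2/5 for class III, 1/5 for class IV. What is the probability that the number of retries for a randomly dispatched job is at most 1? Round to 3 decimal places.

Conditional on each class, P(X ≤ 1): I: 0.4752; II: 0.91; III: 0.7696; IV: 0.493246.
By total probability, P(X ≤ 1) = 0.2·0.4752 + 0.2·0.91 + 0.4·0.7696 + 0.2·0.493246 = 0.683529.

0.684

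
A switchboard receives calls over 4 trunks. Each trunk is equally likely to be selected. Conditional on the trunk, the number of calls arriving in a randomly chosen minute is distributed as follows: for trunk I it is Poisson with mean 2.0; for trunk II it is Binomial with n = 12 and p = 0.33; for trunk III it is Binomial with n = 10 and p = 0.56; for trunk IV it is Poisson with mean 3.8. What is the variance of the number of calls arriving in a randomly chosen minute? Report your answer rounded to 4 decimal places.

4.3541

Per component, I: μ=2, E[X²]=6; II: μ=3.96, E[X²]=18.3348; III: μ=5.6, E[X²]=33.824; IV: μ=3.8, E[X²]=18.24.
E[X] = 0.25·2 + 0.25·3.96 + 0.25·5.6 + 0.25·3.8 = 3.84.
E[X²] = 0.25·6 + 0.25·18.3348 + 0.25·33.824 + 0.25·18.24 = 19.0997.
Var(X) = E[X²] − (E[X])² = 19.0997 − 14.7456 = 4.3541.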